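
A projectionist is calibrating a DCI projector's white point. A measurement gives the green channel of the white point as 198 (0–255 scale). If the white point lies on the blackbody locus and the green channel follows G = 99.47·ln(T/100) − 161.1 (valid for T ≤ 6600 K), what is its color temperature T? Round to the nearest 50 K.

ln t = (198 + 161.1) / 99.47 = 3.6101.
t = e^3.6101 = 36.971.
T = 100·t = 3697 K → 3700 K to the nearest 50 K.

3700 K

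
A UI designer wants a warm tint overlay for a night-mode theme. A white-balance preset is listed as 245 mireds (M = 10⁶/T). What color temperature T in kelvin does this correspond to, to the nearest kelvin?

T = 10⁶ / 245 = 4081.63 K → 4082 K.

4082 K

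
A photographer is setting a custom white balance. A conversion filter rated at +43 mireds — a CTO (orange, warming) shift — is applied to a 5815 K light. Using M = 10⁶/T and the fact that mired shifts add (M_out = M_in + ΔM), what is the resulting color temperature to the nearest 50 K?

M_in = 10⁶/5815 = 171.97 mireds.
M_out = 171.97 + (+43) = 214.97 mireds.
T_out = 10⁶/214.97 = 4651.8 K → 4650 K.

4650 K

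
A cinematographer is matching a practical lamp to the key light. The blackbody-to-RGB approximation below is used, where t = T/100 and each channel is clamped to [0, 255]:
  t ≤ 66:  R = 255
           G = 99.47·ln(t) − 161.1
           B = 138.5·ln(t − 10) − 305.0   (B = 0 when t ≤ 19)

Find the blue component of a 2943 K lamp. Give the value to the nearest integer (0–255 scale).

106

t = 2943/100 = 29.43; the t ≤ 66 branch applies.
B = 138.5·ln(29.43 − 10) − 305.0 = 138.5·ln 19.43 − 305.0 = 138.5·2.9668 − 305.0 = 105.904.
Rounded: 106.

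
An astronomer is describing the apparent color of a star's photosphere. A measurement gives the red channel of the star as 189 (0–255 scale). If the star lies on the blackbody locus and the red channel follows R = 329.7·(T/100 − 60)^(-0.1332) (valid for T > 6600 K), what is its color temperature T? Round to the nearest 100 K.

(t − 60)^(-0.1332) = 189/329.7 = 0.57325.
t − 60 = 0.57325^(1/-0.1332) = 0.57325^(-7.508) = 65.199, so t = 125.199.
T = 100·t = 12520 K → 12500 K to the nearest 100 K.

12500 K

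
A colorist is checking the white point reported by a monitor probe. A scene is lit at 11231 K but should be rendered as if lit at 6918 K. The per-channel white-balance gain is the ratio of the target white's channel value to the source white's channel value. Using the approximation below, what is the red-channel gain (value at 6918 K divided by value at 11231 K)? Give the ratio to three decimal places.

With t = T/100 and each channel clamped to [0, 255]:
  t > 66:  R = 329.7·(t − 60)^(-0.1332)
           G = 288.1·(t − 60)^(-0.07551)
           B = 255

At 11231 K (t = 112.31):
  R = 329.7·(112.31 − 60)^(-0.1332) = 329.7·52.31^(-0.1332) = 329.7·0.59032 = 194.627.
At 6918 K (t = 69.18):
  R = 329.7·(69.18 − 60)^(-0.1332) = 329.7·9.18^(-0.1332) = 329.7·0.74430 = 245.396.
Gain = 245.396 / 194.627 = 1.2609 → 1.261.

1.261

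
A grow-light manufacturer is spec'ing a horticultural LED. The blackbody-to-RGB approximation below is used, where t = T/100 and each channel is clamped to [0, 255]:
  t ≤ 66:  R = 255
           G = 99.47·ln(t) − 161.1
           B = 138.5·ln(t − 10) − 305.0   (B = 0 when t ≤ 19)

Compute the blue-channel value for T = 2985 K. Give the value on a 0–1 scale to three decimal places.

t = 2985/100 = 29.85; the t ≤ 66 branch applies.
B = 138.5·ln(29.85 − 10) − 305.0 = 138.5·ln 19.85 − 305.0 = 138.5·2.9882 − 305.0 = 108.866.
On a 0–1 scale: 108.866/255 = 0.4269 → 0.427.

0.427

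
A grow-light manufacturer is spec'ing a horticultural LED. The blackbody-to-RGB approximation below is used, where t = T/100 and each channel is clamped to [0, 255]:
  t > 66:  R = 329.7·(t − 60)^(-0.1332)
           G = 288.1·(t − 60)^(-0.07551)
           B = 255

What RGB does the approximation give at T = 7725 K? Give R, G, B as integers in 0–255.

R=226, G=232, B=255

t = 7725/100 = 77.25; the t > 66 branch applies.
R = 329.7·(77.25 − 60)^(-0.1332) = 329.7·17.25^(-0.1332) = 329.7·0.68432 = 225.621.
G = 288.1·(77.25 − 60)^(-0.07551) = 288.1·17.25^(-0.07551) = 288.1·0.80651 = 232.356.
B = 255 by definition for t > 66.
Rounded: (226, 232, 255).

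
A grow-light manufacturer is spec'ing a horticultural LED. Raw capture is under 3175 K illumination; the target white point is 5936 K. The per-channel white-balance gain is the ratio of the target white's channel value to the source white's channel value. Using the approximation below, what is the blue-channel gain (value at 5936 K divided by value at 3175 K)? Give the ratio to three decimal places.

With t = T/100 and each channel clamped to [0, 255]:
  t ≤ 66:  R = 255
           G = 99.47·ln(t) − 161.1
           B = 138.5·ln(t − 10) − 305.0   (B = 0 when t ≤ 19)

At 3175 K (t = 31.75):
  B = 138.5·ln(31.75 − 10) − 305.0 = 138.5·ln 21.75 − 305.0 = 138.5·3.0796 − 305.0 = 121.527.
At 5936 K (t = 59.36):
  B = 138.5·ln(59.36 − 10) − 305.0 = 138.5·ln 49.36 − 305.0 = 138.5·3.8991 − 305.0 = 235.031.
Gain = 235.031 / 121.527 = 1.9340 → 1.934.

1.934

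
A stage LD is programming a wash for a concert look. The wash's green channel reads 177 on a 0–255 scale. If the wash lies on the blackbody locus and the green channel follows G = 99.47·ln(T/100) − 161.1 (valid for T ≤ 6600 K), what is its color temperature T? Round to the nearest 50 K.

ln t = (177 + 161.1) / 99.47 = 3.3990.
t = e^3.3990 = 29.935.
T = 100·t = 2993 K → 3000 K to the nearest 50 K.

3000 K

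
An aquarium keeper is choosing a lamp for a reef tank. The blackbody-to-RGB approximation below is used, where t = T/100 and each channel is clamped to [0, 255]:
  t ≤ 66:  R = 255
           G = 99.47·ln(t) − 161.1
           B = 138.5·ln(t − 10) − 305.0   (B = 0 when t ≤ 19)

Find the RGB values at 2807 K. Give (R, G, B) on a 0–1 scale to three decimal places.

t = 2807/100 = 28.07; the t ≤ 66 branch applies.
R = 255 by definition for t ≤ 66.
G = 99.47·ln 28.07 − 161.1 = 99.47·3.3347 − 161.1 = 170.603.
B = 138.5·ln(28.07 − 10) − 305.0 = 138.5·ln 18.07 − 305.0 = 138.5·2.8943 − 305.0 = 95.854.
Dividing each by 255: (1.0000, 0.6690, 0.3759) → (1.000, 0.669, 0.376).

(1.000, 0.669, 0.376)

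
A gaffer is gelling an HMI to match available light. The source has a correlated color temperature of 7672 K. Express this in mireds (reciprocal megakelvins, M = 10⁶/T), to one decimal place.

130.3 mireds

M = 10⁶ / 7672 = 130.344 → 130.3 mireds.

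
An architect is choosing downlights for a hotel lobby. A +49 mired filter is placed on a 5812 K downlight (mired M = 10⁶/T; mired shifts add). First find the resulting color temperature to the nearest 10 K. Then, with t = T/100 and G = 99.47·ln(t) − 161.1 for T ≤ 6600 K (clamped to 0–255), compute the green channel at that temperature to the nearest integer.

M_in = 10⁶/5812 = 172.06; M_out = 172.06 + (+49) = 221.06.
T_out = 10⁶/221.06 = 4523.7 K → 4520 K; t = 45.2.
G = 99.47·ln 45.2 − 161.1 = 99.47·3.8111 − 161.1 = 217.990.
Rounded: 218.

218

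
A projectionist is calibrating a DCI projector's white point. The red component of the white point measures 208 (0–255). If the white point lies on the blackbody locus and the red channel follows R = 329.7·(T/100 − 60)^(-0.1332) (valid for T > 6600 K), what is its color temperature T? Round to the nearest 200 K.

9200 K

(t − 60)^(-0.1332) = 208/329.7 = 0.63088.
t − 60 = 0.63088^(1/-0.1332) = 0.63088^(-7.508) = 31.763, so t = 91.763.
T = 100·t = 9176 K → 9200 K to the nearest 200 K.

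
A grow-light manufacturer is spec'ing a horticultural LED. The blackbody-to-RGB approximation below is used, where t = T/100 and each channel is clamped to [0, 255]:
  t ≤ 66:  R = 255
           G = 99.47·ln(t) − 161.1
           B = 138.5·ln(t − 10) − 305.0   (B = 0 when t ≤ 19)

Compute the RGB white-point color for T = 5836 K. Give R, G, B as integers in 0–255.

R=255, G=243, B=232

t = 5836/100 = 58.36; the t ≤ 66 branch applies.
R = 255 by definition for t ≤ 66.
G = 99.47·ln 58.36 − 161.1 = 99.47·4.0666 − 161.1 = 243.408.
B = 138.5·ln(58.36 − 10) − 305.0 = 138.5·ln 48.36 − 305.0 = 138.5·3.8787 − 305.0 = 232.196.
Rounded: (255, 243, 232).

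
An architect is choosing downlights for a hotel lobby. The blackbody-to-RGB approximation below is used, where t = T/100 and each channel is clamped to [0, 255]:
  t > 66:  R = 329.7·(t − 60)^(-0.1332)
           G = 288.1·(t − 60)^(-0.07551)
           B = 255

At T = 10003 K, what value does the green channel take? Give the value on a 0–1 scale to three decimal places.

0.855

t = 10003/100 = 100.03; the t > 66 branch applies.
G = 288.1·(100.03 − 60)^(-0.07551) = 288.1·40.03^(-0.07551) = 288.1·0.75684 = 218.045.
On a 0–1 scale: 218.045/255 = 0.8551 → 0.855.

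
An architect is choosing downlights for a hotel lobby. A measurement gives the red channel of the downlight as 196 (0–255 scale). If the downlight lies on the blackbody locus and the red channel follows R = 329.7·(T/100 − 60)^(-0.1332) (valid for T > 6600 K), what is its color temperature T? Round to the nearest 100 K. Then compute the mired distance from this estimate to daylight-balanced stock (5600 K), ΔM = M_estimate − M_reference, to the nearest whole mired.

(t − 60)^(-0.1332) = 196/329.7 = 0.59448.
t − 60 = 0.59448^(1/-0.1332) = 0.59448^(-7.508) = 49.621, so t = 109.621.
T = 100·t = 10962 K → 11000 K to the nearest 100 K.
M_estimate = 10⁶/11000 = 90.91; M_reference = 10⁶/5600 = 178.57.
ΔM = 90.91 − 178.57 = -87.66 → -88 mireds.

-88 mireds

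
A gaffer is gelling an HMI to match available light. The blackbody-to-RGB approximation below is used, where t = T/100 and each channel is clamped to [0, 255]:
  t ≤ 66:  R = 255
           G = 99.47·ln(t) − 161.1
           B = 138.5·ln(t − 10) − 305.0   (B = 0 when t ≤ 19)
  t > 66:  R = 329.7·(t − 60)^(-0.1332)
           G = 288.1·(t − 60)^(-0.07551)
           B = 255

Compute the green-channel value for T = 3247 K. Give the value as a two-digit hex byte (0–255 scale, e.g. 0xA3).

t = 3247/100 = 32.47; the t ≤ 66 branch applies.
G = 99.47·ln 32.47 − 161.1 = 99.47·3.4803 − 161.1 = 185.087.
Rounded: 185; in hex, 0xB9.

0xB9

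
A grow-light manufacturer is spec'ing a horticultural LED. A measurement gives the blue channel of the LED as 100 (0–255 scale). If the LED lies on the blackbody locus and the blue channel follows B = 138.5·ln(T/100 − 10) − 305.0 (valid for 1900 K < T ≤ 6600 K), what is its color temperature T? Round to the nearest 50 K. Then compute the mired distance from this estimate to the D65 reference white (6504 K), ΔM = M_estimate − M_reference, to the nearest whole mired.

ln(t − 10) = (100 + 305.0) / 138.5 = 2.9242.
t − 10 = e^2.9242 = 18.619, so t = 28.619.
T = 100·t = 2862 K → 2850 K to the nearest 50 K.
M_estimate = 10⁶/2850 = 350.88; M_reference = 10⁶/6504 = 153.75.
ΔM = 350.88 − 153.75 = 197.13 → +197 mireds.

+197 mireds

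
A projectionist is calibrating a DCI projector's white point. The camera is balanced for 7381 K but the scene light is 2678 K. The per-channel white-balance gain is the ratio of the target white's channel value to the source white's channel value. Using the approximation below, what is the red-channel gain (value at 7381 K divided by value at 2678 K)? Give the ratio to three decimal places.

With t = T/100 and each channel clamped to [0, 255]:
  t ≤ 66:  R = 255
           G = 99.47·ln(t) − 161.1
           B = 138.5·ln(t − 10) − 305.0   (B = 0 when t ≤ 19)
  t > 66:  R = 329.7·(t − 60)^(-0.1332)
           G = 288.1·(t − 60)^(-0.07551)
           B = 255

At 2678 K (t = 26.78):
  R = 255 by definition for t ≤ 66.
At 7381 K (t = 73.81):
  R = 329.7·(73.81 − 60)^(-0.1332) = 329.7·13.81^(-0.1332) = 329.7·0.70490 = 232.405.
Gain = 232.405 / 255.000 = 0.9114 → 0.911.

0.911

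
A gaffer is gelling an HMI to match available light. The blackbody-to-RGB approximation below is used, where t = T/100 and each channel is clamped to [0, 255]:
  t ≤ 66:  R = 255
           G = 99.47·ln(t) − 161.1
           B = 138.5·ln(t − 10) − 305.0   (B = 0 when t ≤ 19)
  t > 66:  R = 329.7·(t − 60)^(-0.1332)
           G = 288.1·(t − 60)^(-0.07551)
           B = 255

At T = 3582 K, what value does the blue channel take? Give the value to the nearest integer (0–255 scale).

145

t = 3582/100 = 35.82; the t ≤ 66 branch applies.
B = 138.5·ln(35.82 − 10) − 305.0 = 138.5·ln 25.82 − 305.0 = 138.5·3.2511 − 305.0 = 145.284.
Rounded: 145.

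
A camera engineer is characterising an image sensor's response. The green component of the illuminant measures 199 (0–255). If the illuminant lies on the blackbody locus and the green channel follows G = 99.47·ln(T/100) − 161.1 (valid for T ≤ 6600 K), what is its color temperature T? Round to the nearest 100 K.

3700 K

ln t = (199 + 161.1) / 99.47 = 3.6202.
t = e^3.6202 = 37.345.
T = 100·t = 3734 K → 3700 K to the nearest 100 K.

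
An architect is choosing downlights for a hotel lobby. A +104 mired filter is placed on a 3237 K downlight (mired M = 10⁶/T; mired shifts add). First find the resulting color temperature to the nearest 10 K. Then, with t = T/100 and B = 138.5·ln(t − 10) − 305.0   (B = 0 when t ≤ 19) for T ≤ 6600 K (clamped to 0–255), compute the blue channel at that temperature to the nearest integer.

62

M_in = 10⁶/3237 = 308.93; M_out = 308.93 + (+104) = 412.93.
T_out = 10⁶/412.93 = 2421.7 K → 2420 K; t = 24.2.
B = 138.5·ln(24.2 − 10) − 305.0 = 138.5·ln 14.2 − 305.0 = 138.5·2.6532 − 305.0 = 62.474.
Rounded: 62.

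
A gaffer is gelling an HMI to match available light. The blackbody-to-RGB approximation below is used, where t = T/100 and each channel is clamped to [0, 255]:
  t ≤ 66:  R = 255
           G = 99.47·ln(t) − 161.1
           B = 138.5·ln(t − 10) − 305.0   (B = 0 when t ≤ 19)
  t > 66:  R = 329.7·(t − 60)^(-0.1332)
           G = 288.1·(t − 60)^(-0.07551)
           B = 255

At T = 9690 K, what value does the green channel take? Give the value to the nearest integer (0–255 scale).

219

t = 9690/100 = 96.9; the t > 66 branch applies.
G = 288.1·(96.9 − 60)^(-0.07551) = 288.1·36.9^(-0.07551) = 288.1·0.76151 = 219.390.
Rounded: 219.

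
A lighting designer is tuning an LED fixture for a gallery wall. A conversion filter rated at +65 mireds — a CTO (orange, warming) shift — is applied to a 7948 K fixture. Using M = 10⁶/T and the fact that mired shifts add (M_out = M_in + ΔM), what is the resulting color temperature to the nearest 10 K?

5240 K

M_in = 10⁶/7948 = 125.82 mireds.
M_out = 125.82 + (+65) = 190.82 mireds.
T_out = 10⁶/190.82 = 5240.6 K → 5240 K.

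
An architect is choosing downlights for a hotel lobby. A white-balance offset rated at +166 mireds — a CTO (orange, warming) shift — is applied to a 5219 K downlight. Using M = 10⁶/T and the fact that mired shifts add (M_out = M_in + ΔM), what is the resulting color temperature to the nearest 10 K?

2800 K

M_in = 10⁶/5219 = 191.61 mireds.
M_out = 191.61 + (+166) = 357.61 mireds.
T_out = 10⁶/357.61 = 2796.4 K → 2800 K.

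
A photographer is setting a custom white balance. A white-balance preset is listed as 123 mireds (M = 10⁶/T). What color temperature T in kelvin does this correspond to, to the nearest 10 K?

T = 10⁶ / 123 = 8130.08 K → 8130 K.

8130 K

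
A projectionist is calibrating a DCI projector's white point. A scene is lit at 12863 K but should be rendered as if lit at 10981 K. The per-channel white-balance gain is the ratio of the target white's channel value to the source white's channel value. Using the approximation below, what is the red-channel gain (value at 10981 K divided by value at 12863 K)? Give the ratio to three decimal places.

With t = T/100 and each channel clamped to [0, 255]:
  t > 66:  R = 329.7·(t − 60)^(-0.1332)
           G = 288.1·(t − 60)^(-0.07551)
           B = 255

1.044

At 12863 K (t = 128.63):
  R = 329.7·(128.63 − 60)^(-0.1332) = 329.7·68.63^(-0.1332) = 329.7·0.56935 = 187.713.
At 10981 K (t = 109.81):
  R = 329.7·(109.81 − 60)^(-0.1332) = 329.7·49.81^(-0.1332) = 329.7·0.59418 = 195.901.
Gain = 195.901 / 187.713 = 1.0436 → 1.044.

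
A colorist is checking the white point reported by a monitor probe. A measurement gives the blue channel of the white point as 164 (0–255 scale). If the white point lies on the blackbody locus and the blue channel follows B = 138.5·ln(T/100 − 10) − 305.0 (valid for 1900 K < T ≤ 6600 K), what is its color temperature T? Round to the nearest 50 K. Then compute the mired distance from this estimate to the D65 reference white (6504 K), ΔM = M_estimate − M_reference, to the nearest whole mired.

ln(t − 10) = (164 + 305.0) / 138.5 = 3.3863.
t − 10 = e^3.3863 = 29.556, so t = 39.556.
T = 100·t = 3956 K → 3950 K to the nearest 50 K.
M_estimate = 10⁶/3950 = 253.16; M_reference = 10⁶/6504 = 153.75.
ΔM = 253.16 − 153.75 = 99.41 → +99 mireds.

+99 mireds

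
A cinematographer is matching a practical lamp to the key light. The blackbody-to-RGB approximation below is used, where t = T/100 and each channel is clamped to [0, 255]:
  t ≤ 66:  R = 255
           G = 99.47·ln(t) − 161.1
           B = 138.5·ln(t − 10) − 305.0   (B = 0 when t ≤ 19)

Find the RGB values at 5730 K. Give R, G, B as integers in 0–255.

t = 5730/100 = 57.3; the t ≤ 66 branch applies.
R = 255 by definition for t ≤ 66.
G = 99.47·ln 57.3 − 161.1 = 99.47·4.0483 − 161.1 = 241.584.
B = 138.5·ln(57.3 − 10) − 305.0 = 138.5·ln 47.3 − 305.0 = 138.5·3.8565 − 305.0 = 229.127.
Rounded: (255, 242, 229).

R=255, G=242, B=229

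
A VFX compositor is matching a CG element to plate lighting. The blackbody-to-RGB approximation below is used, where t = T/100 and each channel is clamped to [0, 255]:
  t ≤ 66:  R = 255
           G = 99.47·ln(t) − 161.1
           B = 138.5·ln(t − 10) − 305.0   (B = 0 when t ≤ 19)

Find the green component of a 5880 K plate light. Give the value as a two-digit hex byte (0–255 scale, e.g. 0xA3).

0xF4

t = 5880/100 = 58.8; the t ≤ 66 branch applies.
G = 99.47·ln 58.8 − 161.1 = 99.47·4.0741 − 161.1 = 244.155.
Rounded: 244; in hex, 0xF4.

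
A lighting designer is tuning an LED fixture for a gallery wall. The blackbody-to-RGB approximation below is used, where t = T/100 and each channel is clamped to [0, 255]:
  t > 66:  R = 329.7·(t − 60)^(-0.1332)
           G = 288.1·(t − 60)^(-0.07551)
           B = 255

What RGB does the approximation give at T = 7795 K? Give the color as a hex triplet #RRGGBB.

#E0E8FF

t = 7795/100 = 77.95; the t > 66 branch applies.
R = 329.7·(77.95 − 60)^(-0.1332) = 329.7·17.95^(-0.1332) = 329.7·0.68070 = 224.428.
G = 288.1·(77.95 − 60)^(-0.07551) = 288.1·17.95^(-0.07551) = 288.1·0.80409 = 231.659.
B = 255 by definition for t > 66.
Rounded: (224, 232, 255).
In hex: #E0E8FF.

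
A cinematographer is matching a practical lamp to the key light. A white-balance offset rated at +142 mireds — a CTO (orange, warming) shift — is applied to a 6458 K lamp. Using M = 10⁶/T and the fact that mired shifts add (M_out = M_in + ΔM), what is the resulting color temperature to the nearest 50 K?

3350 K

M_in = 10⁶/6458 = 154.85 mireds.
M_out = 154.85 + (+142) = 296.85 mireds.
T_out = 10⁶/296.85 = 3368.7 K → 3350 K.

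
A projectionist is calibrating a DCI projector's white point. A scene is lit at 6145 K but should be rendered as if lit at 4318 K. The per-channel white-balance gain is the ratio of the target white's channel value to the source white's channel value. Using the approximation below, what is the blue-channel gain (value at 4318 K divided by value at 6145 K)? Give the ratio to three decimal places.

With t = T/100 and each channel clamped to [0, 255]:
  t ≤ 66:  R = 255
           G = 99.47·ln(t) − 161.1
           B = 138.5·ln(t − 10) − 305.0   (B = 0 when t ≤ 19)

At 6145 K (t = 61.45):
  B = 138.5·ln(61.45 − 10) − 305.0 = 138.5·ln 51.45 − 305.0 = 138.5·3.9406 − 305.0 = 240.775.
At 4318 K (t = 43.18):
  B = 138.5·ln(43.18 − 10) − 305.0 = 138.5·ln 33.18 − 305.0 = 138.5·3.5019 − 305.0 = 180.020.
Gain = 180.020 / 240.775 = 0.7477 → 0.748.

0.748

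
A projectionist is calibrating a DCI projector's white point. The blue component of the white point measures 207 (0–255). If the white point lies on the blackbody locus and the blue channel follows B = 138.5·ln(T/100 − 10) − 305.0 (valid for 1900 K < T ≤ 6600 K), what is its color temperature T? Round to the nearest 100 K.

ln(t − 10) = (207 + 305.0) / 138.5 = 3.6968.
t − 10 = e^3.6968 = 40.316, so t = 50.316.
T = 100·t = 5032 K → 5000 K to the nearest 100 K.

5000 K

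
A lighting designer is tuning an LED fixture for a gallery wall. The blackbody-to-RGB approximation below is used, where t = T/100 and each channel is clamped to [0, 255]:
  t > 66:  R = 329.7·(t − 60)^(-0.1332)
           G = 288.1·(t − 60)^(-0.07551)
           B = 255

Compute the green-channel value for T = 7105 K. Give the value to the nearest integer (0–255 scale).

240

t = 7105/100 = 71.05; the t > 66 branch applies.
G = 288.1·(71.05 − 60)^(-0.07551) = 288.1·11.05^(-0.07551) = 288.1·0.83410 = 240.303.
Rounded: 240.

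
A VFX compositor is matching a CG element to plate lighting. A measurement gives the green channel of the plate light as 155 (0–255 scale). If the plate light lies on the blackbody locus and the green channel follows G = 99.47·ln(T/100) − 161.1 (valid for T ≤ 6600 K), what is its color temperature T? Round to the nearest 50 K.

2400 K

ln t = (155 + 161.1) / 99.47 = 3.1778.
t = e^3.1778 = 23.995.
T = 100·t = 2399 K → 2400 K to the nearest 50 K.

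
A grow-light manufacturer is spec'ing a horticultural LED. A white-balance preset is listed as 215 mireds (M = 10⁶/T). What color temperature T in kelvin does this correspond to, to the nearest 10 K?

4650 K

T = 10⁶ / 215 = 4651.16 K → 4650 K.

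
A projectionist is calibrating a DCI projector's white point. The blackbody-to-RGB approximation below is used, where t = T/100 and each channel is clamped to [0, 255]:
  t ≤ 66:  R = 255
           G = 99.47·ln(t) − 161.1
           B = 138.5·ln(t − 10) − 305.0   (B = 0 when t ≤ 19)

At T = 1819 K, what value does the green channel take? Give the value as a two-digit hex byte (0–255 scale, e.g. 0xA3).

0x7F

t = 1819/100 = 18.19; the t ≤ 66 branch applies.
G = 99.47·ln 18.19 − 161.1 = 99.47·2.9009 − 161.1 = 127.450.
Rounded: 127; in hex, 0x7F.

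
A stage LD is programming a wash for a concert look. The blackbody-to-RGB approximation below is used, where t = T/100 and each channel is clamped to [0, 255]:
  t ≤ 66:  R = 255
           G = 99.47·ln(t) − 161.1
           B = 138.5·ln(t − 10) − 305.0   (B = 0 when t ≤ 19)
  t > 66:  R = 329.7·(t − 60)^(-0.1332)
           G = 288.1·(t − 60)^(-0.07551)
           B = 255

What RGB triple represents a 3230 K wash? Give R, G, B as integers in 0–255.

t = 3230/100 = 32.3; the t ≤ 66 branch applies.
R = 255 by definition for t ≤ 66.
G = 99.47·ln 32.3 − 161.1 = 99.47·3.4751 − 161.1 = 184.565.
B = 138.5·ln(32.3 − 10) − 305.0 = 138.5·ln 22.3 − 305.0 = 138.5·3.1046 − 305.0 = 124.985.
Rounded: (255, 185, 125).

R=255, G=185, B=125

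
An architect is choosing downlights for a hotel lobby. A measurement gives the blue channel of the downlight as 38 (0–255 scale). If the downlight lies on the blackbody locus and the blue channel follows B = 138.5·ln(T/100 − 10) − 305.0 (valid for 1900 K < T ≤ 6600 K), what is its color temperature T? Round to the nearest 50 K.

2200 K

ln(t − 10) = (38 + 305.0) / 138.5 = 2.4765.
t − 10 = e^2.4765 = 11.900, so t = 21.900.
T = 100·t = 2190 K → 2200 K to the nearest 50 K.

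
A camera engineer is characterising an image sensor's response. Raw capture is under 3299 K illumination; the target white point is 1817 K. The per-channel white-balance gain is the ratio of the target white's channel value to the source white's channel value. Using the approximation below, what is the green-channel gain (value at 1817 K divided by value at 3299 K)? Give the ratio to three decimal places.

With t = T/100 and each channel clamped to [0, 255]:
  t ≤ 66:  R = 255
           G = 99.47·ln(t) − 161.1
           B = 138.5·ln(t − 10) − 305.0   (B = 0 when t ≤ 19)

At 3299 K (t = 32.99):
  G = 99.47·ln 32.99 − 161.1 = 99.47·3.4962 − 161.1 = 186.667.
At 1817 K (t = 18.17):
  G = 99.47·ln 18.17 − 161.1 = 99.47·2.8998 − 161.1 = 127.340.
Gain = 127.340 / 186.667 = 0.6822 → 0.682.

0.682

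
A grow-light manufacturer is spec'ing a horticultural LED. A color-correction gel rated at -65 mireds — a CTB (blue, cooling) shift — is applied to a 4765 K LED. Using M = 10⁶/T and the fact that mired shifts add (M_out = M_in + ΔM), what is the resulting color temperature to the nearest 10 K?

6900 K

M_in = 10⁶/4765 = 209.86 mireds.
M_out = 209.86 + (-65) = 144.86 mireds.
T_out = 10⁶/144.86 = 6903.0 K → 6900 K.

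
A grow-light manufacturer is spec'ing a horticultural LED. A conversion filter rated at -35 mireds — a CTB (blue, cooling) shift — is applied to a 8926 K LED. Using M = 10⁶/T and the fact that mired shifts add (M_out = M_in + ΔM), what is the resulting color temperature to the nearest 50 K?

M_in = 10⁶/8926 = 112.03 mireds.
M_out = 112.03 + (-35) = 77.03 mireds.
T_out = 10⁶/77.03 = 12981.6 K → 13000 K.

13000 K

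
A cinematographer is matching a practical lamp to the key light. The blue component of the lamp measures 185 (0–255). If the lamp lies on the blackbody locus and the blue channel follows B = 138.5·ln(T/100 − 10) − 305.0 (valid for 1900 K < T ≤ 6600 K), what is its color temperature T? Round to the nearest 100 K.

ln(t − 10) = (185 + 305.0) / 138.5 = 3.5379.
t − 10 = e^3.5379 = 34.395, so t = 44.395.
T = 100·t = 4439 K → 4400 K to the nearest 100 K.

4400 K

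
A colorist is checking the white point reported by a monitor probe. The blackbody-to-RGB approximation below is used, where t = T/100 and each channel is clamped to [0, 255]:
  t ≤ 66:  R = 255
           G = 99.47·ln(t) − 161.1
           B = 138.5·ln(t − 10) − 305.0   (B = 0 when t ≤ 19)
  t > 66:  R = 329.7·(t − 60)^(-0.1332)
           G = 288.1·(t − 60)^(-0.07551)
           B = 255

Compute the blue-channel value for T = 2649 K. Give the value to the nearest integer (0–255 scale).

t = 2649/100 = 26.49; the t ≤ 66 branch applies.
B = 138.5·ln(26.49 − 10) − 305.0 = 138.5·ln 16.49 − 305.0 = 138.5·2.8028 − 305.0 = 83.181.
Rounded: 83.

83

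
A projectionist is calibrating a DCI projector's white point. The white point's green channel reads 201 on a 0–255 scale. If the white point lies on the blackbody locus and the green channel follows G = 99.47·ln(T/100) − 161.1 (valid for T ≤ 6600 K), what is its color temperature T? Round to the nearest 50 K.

3800 K

ln t = (201 + 161.1) / 99.47 = 3.6403.
t = e^3.6403 = 38.103.
T = 100·t = 3810 K → 3800 K to the nearest 50 K.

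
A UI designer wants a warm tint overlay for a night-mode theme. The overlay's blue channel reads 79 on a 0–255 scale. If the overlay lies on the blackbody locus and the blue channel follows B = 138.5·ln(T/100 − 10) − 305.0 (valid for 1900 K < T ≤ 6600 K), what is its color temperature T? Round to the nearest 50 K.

ln(t − 10) = (79 + 305.0) / 138.5 = 2.7726.
t − 10 = e^2.7726 = 16.000, so t = 26.000.
T = 100·t = 2600 K → 2600 K to the nearest 50 K.

2600 K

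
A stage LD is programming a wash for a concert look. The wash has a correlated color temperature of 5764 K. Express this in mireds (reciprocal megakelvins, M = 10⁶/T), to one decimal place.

173.5 mireds

M = 10⁶ / 5764 = 173.491 → 173.5 mireds.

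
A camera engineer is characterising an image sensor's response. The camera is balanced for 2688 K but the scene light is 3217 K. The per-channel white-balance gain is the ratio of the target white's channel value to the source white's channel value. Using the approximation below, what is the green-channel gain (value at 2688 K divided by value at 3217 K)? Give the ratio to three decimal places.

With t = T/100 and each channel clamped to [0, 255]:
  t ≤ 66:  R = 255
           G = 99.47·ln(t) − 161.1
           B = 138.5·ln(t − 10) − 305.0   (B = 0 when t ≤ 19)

0.903

At 3217 K (t = 32.17):
  G = 99.47·ln 32.17 − 161.1 = 99.47·3.4710 − 161.1 = 184.164.
At 2688 K (t = 26.88):
  G = 99.47·ln 26.88 − 161.1 = 99.47·3.2914 − 161.1 = 166.294.
Gain = 166.294 / 184.164 = 0.9030 → 0.903.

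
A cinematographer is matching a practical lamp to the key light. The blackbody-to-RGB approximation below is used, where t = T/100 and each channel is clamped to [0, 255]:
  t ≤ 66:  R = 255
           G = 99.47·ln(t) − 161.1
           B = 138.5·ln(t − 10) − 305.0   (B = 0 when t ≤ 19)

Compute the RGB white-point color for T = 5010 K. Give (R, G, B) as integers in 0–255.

t = 5010/100 = 50.1; the t ≤ 66 branch applies.
R = 255 by definition for t ≤ 66.
G = 99.47·ln 50.1 − 161.1 = 99.47·3.9140 − 161.1 = 228.228.
B = 138.5·ln(50.1 − 10) − 305.0 = 138.5·ln 40.1 − 305.0 = 138.5·3.6914 − 305.0 = 206.256.
Rounded: (255, 228, 206).

(255, 228, 206)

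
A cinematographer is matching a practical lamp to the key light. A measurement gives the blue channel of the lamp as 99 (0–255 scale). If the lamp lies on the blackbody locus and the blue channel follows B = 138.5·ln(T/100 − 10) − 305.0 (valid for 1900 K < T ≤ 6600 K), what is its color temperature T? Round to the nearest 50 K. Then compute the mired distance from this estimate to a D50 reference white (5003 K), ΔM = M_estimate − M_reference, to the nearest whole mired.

ln(t − 10) = (99 + 305.0) / 138.5 = 2.9170.
t − 10 = e^2.9170 = 18.485, so t = 28.485.
T = 100·t = 2849 K → 2850 K to the nearest 50 K.
M_estimate = 10⁶/2850 = 350.88; M_reference = 10⁶/5003 = 199.88.
ΔM = 350.88 − 199.88 = 151.00 → +151 mireds.

+151 mireds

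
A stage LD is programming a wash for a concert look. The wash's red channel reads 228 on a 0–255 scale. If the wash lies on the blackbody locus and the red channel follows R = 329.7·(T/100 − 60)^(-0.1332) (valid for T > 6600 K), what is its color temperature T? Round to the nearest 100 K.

(t − 60)^(-0.1332) = 228/329.7 = 0.69154.
t − 60 = 0.69154^(1/-0.1332) = 0.69154^(-7.508) = 15.943, so t = 75.943.
T = 100·t = 7594 K → 7600 K to the nearest 100 K.

7600 K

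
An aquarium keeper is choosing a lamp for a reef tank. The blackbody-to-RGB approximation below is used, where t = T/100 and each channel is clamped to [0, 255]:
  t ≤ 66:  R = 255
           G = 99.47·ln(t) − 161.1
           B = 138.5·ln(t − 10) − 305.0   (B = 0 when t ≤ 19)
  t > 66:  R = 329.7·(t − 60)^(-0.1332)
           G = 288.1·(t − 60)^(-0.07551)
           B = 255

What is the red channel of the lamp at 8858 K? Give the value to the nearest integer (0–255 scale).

211

t = 8858/100 = 88.58; the t > 66 branch applies.
R = 329.7·(88.58 − 60)^(-0.1332) = 329.7·28.58^(-0.1332) = 329.7·0.63981 = 210.946.
Rounded: 211.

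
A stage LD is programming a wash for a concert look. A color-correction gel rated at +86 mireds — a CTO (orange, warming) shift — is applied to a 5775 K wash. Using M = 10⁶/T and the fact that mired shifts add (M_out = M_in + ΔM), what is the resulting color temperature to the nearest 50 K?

3850 K

M_in = 10⁶/5775 = 173.16 mireds.
M_out = 173.16 + (+86) = 259.16 mireds.
T_out = 10⁶/259.16 = 3858.6 K → 3850 K.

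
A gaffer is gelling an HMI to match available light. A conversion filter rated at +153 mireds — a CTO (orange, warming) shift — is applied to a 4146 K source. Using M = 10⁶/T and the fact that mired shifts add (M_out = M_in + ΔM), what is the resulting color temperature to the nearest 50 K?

M_in = 10⁶/4146 = 241.20 mireds.
M_out = 241.20 + (+153) = 394.20 mireds.
T_out = 10⁶/394.20 = 2536.8 K → 2550 K.

2550 K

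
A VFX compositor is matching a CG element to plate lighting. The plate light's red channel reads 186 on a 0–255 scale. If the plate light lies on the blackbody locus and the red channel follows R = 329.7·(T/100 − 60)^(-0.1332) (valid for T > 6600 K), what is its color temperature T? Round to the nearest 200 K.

13400 K

(t − 60)^(-0.1332) = 186/329.7 = 0.56415.
t − 60 = 0.56415^(1/-0.1332) = 0.56415^(-7.508) = 73.521, so t = 133.521.
T = 100·t = 13352 K → 13400 K to the nearest 200 K.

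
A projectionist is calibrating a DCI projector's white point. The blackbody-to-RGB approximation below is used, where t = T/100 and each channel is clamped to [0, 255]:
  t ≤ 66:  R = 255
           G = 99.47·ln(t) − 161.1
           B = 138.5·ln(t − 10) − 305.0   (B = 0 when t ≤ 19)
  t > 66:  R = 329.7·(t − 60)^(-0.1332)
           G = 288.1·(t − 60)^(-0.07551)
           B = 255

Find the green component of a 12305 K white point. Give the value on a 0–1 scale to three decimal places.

t = 12305/100 = 123.05; the t > 66 branch applies.
G = 288.1·(123.05 − 60)^(-0.07551) = 288.1·63.05^(-0.07551) = 288.1·0.73132 = 210.692.
On a 0–1 scale: 210.692/255 = 0.8262 → 0.826.

0.826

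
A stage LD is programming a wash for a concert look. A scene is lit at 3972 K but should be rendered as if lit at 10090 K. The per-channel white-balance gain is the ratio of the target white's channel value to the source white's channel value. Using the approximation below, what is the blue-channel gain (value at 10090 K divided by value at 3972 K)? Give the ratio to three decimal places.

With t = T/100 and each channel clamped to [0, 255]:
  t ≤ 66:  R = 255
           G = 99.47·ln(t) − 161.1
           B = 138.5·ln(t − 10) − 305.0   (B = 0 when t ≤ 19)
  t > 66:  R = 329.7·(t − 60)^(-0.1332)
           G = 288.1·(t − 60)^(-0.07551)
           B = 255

1.548

At 3972 K (t = 39.72):
  B = 138.5·ln(39.72 − 10) − 305.0 = 138.5·ln 29.72 − 305.0 = 138.5·3.3918 − 305.0 = 164.767.
At 10090 K (t = 100.9):
  B = 255 by definition for t > 66.
Gain = 255.000 / 164.767 = 1.5476 → 1.548.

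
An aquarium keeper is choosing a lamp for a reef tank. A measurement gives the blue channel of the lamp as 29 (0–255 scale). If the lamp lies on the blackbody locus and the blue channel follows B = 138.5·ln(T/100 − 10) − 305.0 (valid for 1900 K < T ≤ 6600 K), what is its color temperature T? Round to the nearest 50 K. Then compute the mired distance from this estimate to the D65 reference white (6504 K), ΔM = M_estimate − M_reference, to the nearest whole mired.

+322 mireds

ln(t − 10) = (29 + 305.0) / 138.5 = 2.4116.
t − 10 = e^2.4116 = 11.151, so t = 21.151.
T = 100·t = 2115 K → 2100 K to the nearest 50 K.
M_estimate = 10⁶/2100 = 476.19; M_reference = 10⁶/6504 = 153.75.
ΔM = 476.19 − 153.75 = 322.44 → +322 mireds.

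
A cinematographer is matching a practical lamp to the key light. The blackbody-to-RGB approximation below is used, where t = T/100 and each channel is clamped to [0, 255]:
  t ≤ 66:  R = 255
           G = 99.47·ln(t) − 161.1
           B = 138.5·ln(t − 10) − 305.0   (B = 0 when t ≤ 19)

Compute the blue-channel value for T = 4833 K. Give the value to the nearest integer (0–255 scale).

200

t = 4833/100 = 48.33; the t ≤ 66 branch applies.
B = 138.5·ln(48.33 − 10) − 305.0 = 138.5·ln 38.33 − 305.0 = 138.5·3.6462 − 305.0 = 200.003.
Rounded: 200.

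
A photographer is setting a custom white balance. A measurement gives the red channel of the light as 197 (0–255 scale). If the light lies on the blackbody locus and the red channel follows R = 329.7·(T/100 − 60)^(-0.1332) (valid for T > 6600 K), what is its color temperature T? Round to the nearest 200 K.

(t − 60)^(-0.1332) = 197/329.7 = 0.59751.
t − 60 = 0.59751^(1/-0.1332) = 0.59751^(-7.508) = 47.761, so t = 107.761.
T = 100·t = 10776 K → 10800 K to the nearest 200 K.

10800 K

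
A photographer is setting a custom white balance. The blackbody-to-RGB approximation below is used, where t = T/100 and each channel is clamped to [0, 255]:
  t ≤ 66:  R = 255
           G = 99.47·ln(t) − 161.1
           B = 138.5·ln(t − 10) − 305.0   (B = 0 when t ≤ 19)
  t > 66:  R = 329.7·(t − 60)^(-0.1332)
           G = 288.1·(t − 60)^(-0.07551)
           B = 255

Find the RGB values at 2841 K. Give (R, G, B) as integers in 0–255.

(255, 172, 98)

t = 2841/100 = 28.41; the t ≤ 66 branch applies.
R = 255 by definition for t ≤ 66.
G = 99.47·ln 28.41 − 161.1 = 99.47·3.3467 − 161.1 = 171.800.
B = 138.5·ln(28.41 − 10) − 305.0 = 138.5·ln 18.41 − 305.0 = 138.5·2.9129 − 305.0 = 98.436.
Rounded: (255, 172, 98).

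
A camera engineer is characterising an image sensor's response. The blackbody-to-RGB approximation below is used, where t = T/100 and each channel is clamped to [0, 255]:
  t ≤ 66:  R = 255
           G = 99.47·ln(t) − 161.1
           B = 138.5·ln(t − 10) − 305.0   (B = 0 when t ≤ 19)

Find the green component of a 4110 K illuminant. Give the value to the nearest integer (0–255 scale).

209

t = 4110/100 = 41.1; the t ≤ 66 branch applies.
G = 99.47·ln 41.1 − 161.1 = 99.47·3.7160 − 161.1 = 208.531.
Rounded: 209.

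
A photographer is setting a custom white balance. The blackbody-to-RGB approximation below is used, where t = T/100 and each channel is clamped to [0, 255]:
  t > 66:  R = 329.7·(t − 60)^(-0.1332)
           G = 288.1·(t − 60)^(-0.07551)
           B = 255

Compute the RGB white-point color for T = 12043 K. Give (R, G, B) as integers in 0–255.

t = 12043/100 = 120.43; the t > 66 branch applies.
R = 329.7·(120.43 − 60)^(-0.1332) = 329.7·60.43^(-0.1332) = 329.7·0.57908 = 190.922.
G = 288.1·(120.43 − 60)^(-0.07551) = 288.1·60.43^(-0.07551) = 288.1·0.73366 = 211.369.
B = 255 by definition for t > 66.
Rounded: (191, 211, 255).

(191, 211, 255)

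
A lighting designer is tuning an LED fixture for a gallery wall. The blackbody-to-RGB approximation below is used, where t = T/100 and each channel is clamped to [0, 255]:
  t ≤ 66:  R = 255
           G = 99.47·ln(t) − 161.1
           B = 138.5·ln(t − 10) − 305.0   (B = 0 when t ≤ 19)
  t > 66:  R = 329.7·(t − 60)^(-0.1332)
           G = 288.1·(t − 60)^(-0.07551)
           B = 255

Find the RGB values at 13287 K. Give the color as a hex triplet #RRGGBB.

#BAD0FF

t = 13287/100 = 132.87; the t > 66 branch applies.
R = 329.7·(132.87 − 60)^(-0.1332) = 329.7·72.87^(-0.1332) = 329.7·0.56482 = 186.220.
G = 288.1·(132.87 − 60)^(-0.07551) = 288.1·72.87^(-0.07551) = 288.1·0.72337 = 208.402.
B = 255 by definition for t > 66.
Rounded: (186, 208, 255).
In hex: #BAD0FF.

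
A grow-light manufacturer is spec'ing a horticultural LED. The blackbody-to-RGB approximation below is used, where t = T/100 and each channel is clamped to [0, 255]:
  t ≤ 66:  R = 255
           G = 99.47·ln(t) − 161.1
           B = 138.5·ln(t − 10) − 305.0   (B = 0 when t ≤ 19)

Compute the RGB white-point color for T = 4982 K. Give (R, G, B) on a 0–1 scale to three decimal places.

(1.000, 0.893, 0.805)

t = 4982/100 = 49.82; the t ≤ 66 branch applies.
R = 255 by definition for t ≤ 66.
G = 99.47·ln 49.82 − 161.1 = 99.47·3.9084 − 161.1 = 227.670.
B = 138.5·ln(49.82 − 10) − 305.0 = 138.5·ln 39.82 − 305.0 = 138.5·3.6844 − 305.0 = 205.285.
Dividing each by 255: (1.0000, 0.8928, 0.8050) → (1.000, 0.893, 0.805).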